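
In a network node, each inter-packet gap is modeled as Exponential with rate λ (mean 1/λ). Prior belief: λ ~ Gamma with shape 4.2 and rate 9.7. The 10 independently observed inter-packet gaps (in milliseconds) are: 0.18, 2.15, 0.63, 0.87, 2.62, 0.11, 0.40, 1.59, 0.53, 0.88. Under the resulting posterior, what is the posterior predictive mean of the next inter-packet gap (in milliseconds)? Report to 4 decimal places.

1.4894

With a Gamma(shape α, rate β) prior on the exponential rate λ, the posterior after n observations with total T = Σxᵢ is Gamma(α+n, β+T).
Sum of observations T = 9.96 milliseconds; n = 10.
Posterior: Gamma(4.2+10, 9.7+9.96) = Gamma(14.2, 19.66).
The predictive distribution for the next observation is Lomax; its mean is β/(α−1) = 19.66/13.2 = 1.4894.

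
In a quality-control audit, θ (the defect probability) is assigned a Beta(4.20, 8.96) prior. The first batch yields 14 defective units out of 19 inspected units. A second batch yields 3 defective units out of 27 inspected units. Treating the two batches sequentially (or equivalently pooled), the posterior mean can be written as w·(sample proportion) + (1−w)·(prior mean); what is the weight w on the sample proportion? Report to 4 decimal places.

The Beta prior is conjugate to a Binomial/Bernoulli likelihood; the update adds successes to α and failures to β.
Total number of inspected units: n = 19 + 27 = 46.
Posterior mean = (α₀+k)/(α₀+β₀+n) = [n/(α₀+β₀+n)]·(k/n) + [(α₀+β₀)/(α₀+β₀+n)]·α₀/(α₀+β₀), so only n and the prior enter the weight.
The weight on the data is w = n/(α₀+β₀+n) = 46/(4.20+8.96+46) = 46/59.16 = 0.7776.

0.7776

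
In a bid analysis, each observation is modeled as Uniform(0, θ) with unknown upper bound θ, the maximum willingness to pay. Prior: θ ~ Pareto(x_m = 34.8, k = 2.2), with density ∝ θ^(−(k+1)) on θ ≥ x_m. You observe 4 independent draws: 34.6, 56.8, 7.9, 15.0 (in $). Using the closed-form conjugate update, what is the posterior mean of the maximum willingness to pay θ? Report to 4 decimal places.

A Pareto(scale x_m, shape k) prior on the upper bound θ of Uniform(0, θ) is conjugate: posterior is Pareto(max(x_m, max xᵢ), k + n).
Sample maximum = 56.8; prior scale x_m = 34.8 → posterior scale = max = 56.8.
Posterior shape = 2.2 + 4 = 6.2.
E[θ|data] = k·x_m/(k−1) = 6.2·56.8/5.2 = 67.7231.

67.7231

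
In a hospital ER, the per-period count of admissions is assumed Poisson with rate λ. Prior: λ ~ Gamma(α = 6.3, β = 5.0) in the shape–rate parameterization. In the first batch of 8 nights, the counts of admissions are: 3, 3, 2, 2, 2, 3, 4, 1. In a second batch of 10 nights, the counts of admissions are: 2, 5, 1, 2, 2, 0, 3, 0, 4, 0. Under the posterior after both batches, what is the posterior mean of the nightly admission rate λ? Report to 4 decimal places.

1.9696

With a Gamma(shape α, rate β) prior, the Poisson likelihood is conjugate: the posterior is Gamma(α + ΣXᵢ, β + n).
Batch 1: sum of counts S = 20 over n = 8 nights.
After batch 1: Gamma(α+S, β+n) = Gamma(6.3+20, 5.0+8) = Gamma(26.3, 13.0).
Batch 2: sum of counts S = 19 over n = 10 nights.
After batch 2: Gamma(α+S, β+n) = Gamma(26.3+19, 13.0+10) = Gamma(45.3, 23.0).
Posterior mean = α/β = 45.3/23.0 = 1.9696.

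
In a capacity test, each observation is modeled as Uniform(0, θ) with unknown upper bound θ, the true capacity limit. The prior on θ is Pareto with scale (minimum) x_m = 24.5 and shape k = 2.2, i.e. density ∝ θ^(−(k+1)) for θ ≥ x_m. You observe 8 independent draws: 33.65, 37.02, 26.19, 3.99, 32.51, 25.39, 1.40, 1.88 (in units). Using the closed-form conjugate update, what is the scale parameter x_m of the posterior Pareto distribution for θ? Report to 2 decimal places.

A Pareto(scale x_m, shape k) prior on the upper bound θ of Uniform(0, θ) is conjugate: posterior is Pareto(max(x_m, max xᵢ), k + n).
Sample maximum = 37.02; prior scale x_m = 24.5 → posterior scale = max = 37.02.
Posterior shape = 2.2 + 8 = 10.2.
Posterior scale x_m = 37.02.

37.02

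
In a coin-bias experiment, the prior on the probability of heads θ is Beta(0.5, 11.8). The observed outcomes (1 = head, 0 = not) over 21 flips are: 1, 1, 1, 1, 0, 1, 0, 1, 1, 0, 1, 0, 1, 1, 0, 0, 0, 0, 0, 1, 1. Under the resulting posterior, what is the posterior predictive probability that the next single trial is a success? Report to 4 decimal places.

The Beta prior is conjugate to a Binomial/Bernoulli likelihood; the update adds successes to α and failures to β.
Posterior: Beta(α+k, β+n−k) = Beta(0.5+12, 11.8+9) = Beta(12.5, 20.8).
For a single future Bernoulli trial, P(success | data) = α/(α+β) = 0.3754.

0.3754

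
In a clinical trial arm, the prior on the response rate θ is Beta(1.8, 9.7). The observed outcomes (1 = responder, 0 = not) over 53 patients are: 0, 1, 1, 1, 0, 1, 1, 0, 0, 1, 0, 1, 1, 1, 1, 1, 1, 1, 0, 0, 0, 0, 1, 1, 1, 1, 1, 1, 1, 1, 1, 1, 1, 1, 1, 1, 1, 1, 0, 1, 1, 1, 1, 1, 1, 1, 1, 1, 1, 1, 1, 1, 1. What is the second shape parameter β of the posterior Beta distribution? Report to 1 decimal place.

19.7

The Beta prior is conjugate to a Binomial/Bernoulli likelihood; the update adds successes to α and failures to β.
Posterior: Beta(α+k, β+n−k) = Beta(1.8+43, 9.7+10) = Beta(44.8, 19.7).
Posterior β = 19.7.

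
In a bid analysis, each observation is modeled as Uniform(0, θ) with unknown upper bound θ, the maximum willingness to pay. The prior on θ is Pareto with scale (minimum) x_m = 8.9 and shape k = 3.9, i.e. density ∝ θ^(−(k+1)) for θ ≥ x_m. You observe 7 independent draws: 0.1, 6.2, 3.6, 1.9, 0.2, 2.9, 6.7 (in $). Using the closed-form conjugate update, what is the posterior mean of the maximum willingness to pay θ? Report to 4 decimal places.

9.7990

A Pareto(scale x_m, shape k) prior on the upper bound θ of Uniform(0, θ) is conjugate: posterior is Pareto(max(x_m, max xᵢ), k + n).
Sample maximum = 6.7; prior scale x_m = 8.9 → posterior scale = max = 8.9.
Posterior shape = 3.9 + 7 = 10.9.
E[θ|data] = k·x_m/(k−1) = 10.9·8.9/9.9 = 9.7990.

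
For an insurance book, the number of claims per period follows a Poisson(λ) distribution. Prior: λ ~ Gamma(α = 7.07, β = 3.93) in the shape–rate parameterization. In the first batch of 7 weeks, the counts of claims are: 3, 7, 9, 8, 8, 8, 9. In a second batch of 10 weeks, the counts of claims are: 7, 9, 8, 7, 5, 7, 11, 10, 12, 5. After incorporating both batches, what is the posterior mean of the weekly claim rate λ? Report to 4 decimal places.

With a Gamma(shape α, rate β) prior, the Poisson likelihood is conjugate: the posterior is Gamma(α + ΣXᵢ, β + n).
Batch 1: sum of counts S = 52 over n = 7 weeks.
After batch 1: Gamma(α+S, β+n) = Gamma(7.07+52, 3.93+7) = Gamma(59.07, 10.93).
Batch 2: sum of counts S = 81 over n = 10 weeks.
After batch 2: Gamma(α+S, β+n) = Gamma(59.07+81, 10.93+10) = Gamma(140.07, 20.93).
Posterior mean = α/β = 140.07/20.93 = 6.6923.

6.6923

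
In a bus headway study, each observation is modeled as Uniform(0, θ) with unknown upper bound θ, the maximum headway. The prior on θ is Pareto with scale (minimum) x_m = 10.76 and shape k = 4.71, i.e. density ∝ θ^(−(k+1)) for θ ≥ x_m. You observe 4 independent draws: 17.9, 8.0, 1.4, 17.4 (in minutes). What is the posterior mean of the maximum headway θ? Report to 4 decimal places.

20.2217

A Pareto(scale x_m, shape k) prior on the upper bound θ of Uniform(0, θ) is conjugate: posterior is Pareto(max(x_m, max xᵢ), k + n).
Sample maximum = 17.9; prior scale x_m = 10.76 → posterior scale = max = 17.90.
Posterior shape = 4.71 + 4 = 8.71.
E[θ|data] = k·x_m/(k−1) = 8.71·17.90/7.71 = 20.2217.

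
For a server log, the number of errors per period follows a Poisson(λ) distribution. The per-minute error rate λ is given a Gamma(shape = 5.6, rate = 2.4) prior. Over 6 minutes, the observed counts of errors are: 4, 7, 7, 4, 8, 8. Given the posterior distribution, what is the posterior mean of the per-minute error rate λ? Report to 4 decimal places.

With a Gamma(shape α, rate β) prior, the Poisson likelihood is conjugate: the posterior is Gamma(α + ΣXᵢ, β + n).
Sum of counts S = 38 over n = 6 minutes.
Posterior: Gamma(α+S, β+n) = Gamma(5.6+38, 2.4+6) = Gamma(43.6, 8.4).
Posterior mean = α/β = 43.6/8.4 = 5.1905.

5.1905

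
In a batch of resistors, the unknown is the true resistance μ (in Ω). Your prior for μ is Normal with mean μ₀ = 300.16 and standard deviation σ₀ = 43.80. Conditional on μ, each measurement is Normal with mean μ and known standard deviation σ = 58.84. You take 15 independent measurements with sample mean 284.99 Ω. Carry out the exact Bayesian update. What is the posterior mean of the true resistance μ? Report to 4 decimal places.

For Normal data with known variance σ², a Normal(μ₀, σ₀²) prior on μ is conjugate. Posterior precision = 1/σ₀² + n/σ²; posterior mean is the precision-weighted average of μ₀ and x̄.
n·x̄ = 15·284.99 = 4274.85.
σ₀² = 43.80² = 1918.44, σ² = 58.84² = 3462.1456; σ² + n·σ₀² = 3462.1456 + 15·1918.44 = 32238.7456.
Posterior mean = (μ₀/σ₀² + n·x̄/σ²)/(1/σ₀² + n/σ²) = (σ²·μ₀ + σ₀²·n·x̄)/(σ² + n·σ₀²) = (3462.1456·300.16 + 1918.44·4274.85)/32238.7456 = 9240240.857296/32238.7456 = 286.6191.

286.6191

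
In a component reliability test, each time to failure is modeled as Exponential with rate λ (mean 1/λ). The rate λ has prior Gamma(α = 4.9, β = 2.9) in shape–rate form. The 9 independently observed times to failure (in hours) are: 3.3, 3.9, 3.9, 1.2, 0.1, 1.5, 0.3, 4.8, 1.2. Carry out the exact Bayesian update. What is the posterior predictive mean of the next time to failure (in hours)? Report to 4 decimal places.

1.7907

With a Gamma(shape α, rate β) prior on the exponential rate λ, the posterior after n observations with total T = Σxᵢ is Gamma(α+n, β+T).
Sum of observations T = 20.2 hours; n = 9.
Posterior: Gamma(4.9+9, 2.9+20.2) = Gamma(13.9, 23.1).
The predictive distribution for the next observation is Lomax; its mean is β/(α−1) = 23.1/12.9 = 1.7907.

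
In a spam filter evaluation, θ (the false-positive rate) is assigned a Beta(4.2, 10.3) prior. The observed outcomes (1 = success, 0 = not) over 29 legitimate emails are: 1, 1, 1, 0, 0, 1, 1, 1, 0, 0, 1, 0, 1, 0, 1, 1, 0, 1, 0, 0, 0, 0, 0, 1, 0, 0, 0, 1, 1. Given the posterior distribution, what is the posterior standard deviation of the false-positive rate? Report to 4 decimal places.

The Beta prior is conjugate to a Binomial/Bernoulli likelihood; the update adds successes to α and failures to β.
Posterior: Beta(α+k, β+n−k) = Beta(4.2+14, 10.3+15) = Beta(18.2, 25.3).
Var = αβ/((α+β)²(α+β+1)) = 18.2·25.3/(43.5²·44.5) = 0.00546831; SD = √0.00546831 = 0.0739.

0.0739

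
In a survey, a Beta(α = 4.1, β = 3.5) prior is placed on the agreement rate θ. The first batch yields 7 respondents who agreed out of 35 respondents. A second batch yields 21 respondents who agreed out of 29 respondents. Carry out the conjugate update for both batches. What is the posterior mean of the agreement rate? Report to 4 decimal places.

0.4483

The Beta prior is conjugate to a Binomial/Bernoulli likelihood; the update adds successes to α and failures to β.
After batch 1: Beta(4.1+7, 3.5+28) = Beta(11.1, 31.5).
After batch 2: Beta(11.1+21, 31.5+8) = Beta(32.1, 39.5).
Posterior mean = α/(α+β) = 32.1/71.6 = 0.4483.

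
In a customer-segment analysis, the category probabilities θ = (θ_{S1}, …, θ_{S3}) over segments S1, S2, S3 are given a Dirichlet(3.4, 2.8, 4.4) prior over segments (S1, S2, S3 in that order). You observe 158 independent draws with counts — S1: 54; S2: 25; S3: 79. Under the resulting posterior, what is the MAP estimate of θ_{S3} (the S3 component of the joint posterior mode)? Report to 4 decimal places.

The Dirichlet prior is conjugate to the Multinomial likelihood: each posterior αⱼ = prior αⱼ + observed count nⱼ.
Posterior concentration: (57.4, 27.8, 83.4), total = 168.6.
Joint mode component: (α_{S3}−1)/(Σα−K) = 82.4/165.6 = 0.4976.

0.4976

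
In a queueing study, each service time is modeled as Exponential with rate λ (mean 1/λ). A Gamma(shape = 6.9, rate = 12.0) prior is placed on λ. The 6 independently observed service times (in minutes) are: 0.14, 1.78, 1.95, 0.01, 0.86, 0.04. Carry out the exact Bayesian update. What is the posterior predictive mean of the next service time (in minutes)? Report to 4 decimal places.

With a Gamma(shape α, rate β) prior on the exponential rate λ, the posterior after n observations with total T = Σxᵢ is Gamma(α+n, β+T).
Sum of observations T = 4.78 minutes; n = 6.
Posterior: Gamma(6.9+6, 12.0+4.78) = Gamma(12.9, 16.78).
The predictive distribution for the next observation is Lomax; its mean is β/(α−1) = 16.78/11.9 = 1.4101.

1.4101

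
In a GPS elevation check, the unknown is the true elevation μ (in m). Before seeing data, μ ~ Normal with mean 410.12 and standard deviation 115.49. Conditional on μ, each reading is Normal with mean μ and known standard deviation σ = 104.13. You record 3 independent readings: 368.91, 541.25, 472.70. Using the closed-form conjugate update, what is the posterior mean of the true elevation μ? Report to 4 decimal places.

450.1153

For Normal data with known variance σ², a Normal(μ₀, σ₀²) prior on μ is conjugate. Posterior precision = 1/σ₀² + n/σ²; posterior mean is the precision-weighted average of μ₀ and x̄.
Σxᵢ = 368.91 + 541.25 + 472.70 = 1382.86, so n·x̄ = 1382.86.
σ₀² = 115.49² = 13337.9401, σ² = 104.13² = 10843.0569; σ² + n·σ₀² = 10843.0569 + 3·13337.9401 = 50856.8772.
Posterior mean = (μ₀/σ₀² + n·x̄/σ²)/(1/σ₀² + n/σ²) = (σ²·μ₀ + σ₀²·n·x̄)/(σ² + n·σ₀²) = (10843.0569·410.12 + 13337.9401·1382.86)/50856.8772 = 22891458.342514/50856.8772 = 450.1153.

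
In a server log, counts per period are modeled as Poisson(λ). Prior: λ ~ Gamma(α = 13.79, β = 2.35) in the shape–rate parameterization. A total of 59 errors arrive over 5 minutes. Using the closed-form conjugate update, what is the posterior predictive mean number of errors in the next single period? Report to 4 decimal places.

With a Gamma(shape α, rate β) prior, the Poisson likelihood is conjugate: the posterior is Gamma(α + ΣXᵢ, β + n).
Posterior: Gamma(α+S, β+n) = Gamma(13.79+59, 2.35+5) = Gamma(72.79, 7.35).
The predictive distribution for one future period is NegBinom with mean α/β = 9.9034.

9.9034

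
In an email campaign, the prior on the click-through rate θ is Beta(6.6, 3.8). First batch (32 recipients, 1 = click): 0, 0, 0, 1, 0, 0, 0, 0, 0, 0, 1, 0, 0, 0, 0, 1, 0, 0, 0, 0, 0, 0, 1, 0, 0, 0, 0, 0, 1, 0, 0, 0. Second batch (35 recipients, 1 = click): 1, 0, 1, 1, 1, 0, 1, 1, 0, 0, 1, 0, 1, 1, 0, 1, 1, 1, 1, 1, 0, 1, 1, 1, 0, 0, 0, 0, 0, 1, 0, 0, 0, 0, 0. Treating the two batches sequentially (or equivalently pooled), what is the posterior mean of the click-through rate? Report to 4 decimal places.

0.3824

The Beta prior is conjugate to a Binomial/Bernoulli likelihood; the update adds successes to α and failures to β.
After batch 1: Beta(6.6+5, 3.8+27) = Beta(11.6, 30.8).
After batch 2: Beta(11.6+18, 30.8+17) = Beta(29.6, 47.8).
Posterior mean = α/(α+β) = 29.6/77.4 = 0.3824.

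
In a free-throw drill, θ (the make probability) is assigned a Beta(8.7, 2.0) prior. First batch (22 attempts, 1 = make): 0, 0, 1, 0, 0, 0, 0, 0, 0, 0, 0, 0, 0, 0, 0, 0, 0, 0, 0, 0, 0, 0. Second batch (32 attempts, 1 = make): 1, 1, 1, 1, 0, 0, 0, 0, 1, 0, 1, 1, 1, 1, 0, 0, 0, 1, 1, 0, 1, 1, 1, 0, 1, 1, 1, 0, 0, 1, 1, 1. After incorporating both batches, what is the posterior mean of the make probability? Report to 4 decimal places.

The Beta prior is conjugate to a Binomial/Bernoulli likelihood; the update adds successes to α and failures to β.
After batch 1: Beta(8.7+1, 2.0+21) = Beta(9.7, 23.0).
After batch 2: Beta(9.7+20, 23.0+12) = Beta(29.7, 35.0).
Posterior mean = α/(α+β) = 29.7/64.7 = 0.4590.

0.4590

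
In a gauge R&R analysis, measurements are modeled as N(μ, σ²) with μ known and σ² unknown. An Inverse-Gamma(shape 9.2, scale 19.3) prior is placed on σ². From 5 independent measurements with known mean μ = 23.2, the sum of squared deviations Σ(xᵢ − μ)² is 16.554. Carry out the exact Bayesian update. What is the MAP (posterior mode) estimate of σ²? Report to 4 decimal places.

With known mean μ and an Inverse-Gamma(α, β) prior on σ², the Normal likelihood is conjugate: posterior is Inv-Gamma(α + n/2, β + Σ(xᵢ−μ)²/2).
Posterior: Inv-Gamma(9.2 + 5/2, 19.3 + 16.554/2) = Inv-Gamma(11.70, 27.5770).
Mode = β/(α+1) = 27.5770/12.70 = 2.1714.

2.1714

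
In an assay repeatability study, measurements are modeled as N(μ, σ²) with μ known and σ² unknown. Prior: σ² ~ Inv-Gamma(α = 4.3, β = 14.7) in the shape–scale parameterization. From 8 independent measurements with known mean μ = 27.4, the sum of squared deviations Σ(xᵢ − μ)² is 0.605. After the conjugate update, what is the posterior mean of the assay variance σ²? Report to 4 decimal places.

2.0551

With known mean μ and an Inverse-Gamma(α, β) prior on σ², the Normal likelihood is conjugate: posterior is Inv-Gamma(α + n/2, β + Σ(xᵢ−μ)²/2).
Posterior: Inv-Gamma(4.3 + 8/2, 14.7 + 0.605/2) = Inv-Gamma(8.30, 15.0025).
E[σ²|data] = β/(α−1) = 15.0025/7.30 = 2.0551.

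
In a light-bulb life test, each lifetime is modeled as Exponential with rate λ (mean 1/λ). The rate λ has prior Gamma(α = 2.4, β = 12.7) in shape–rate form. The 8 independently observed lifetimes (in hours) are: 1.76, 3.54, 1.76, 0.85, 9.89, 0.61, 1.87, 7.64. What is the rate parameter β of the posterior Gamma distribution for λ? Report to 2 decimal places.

With a Gamma(shape α, rate β) prior on the exponential rate λ, the posterior after n observations with total T = Σxᵢ is Gamma(α+n, β+T).
Sum of observations T = 27.92 hours; n = 8.
Posterior: Gamma(2.4+8, 12.7+27.92) = Gamma(10.4, 40.62).
Posterior β = 40.62.

40.62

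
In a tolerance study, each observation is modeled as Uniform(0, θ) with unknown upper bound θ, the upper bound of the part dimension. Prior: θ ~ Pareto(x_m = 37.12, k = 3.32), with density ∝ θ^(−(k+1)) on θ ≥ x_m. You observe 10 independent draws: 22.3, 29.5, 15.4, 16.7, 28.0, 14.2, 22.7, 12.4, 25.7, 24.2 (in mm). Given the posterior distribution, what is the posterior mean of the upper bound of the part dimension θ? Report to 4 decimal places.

A Pareto(scale x_m, shape k) prior on the upper bound θ of Uniform(0, θ) is conjugate: posterior is Pareto(max(x_m, max xᵢ), k + n).
Sample maximum = 29.5; prior scale x_m = 37.12 → posterior scale = max = 37.12.
Posterior shape = 3.32 + 10 = 13.32.
E[θ|data] = k·x_m/(k−1) = 13.32·37.12/12.32 = 40.1330.

40.1330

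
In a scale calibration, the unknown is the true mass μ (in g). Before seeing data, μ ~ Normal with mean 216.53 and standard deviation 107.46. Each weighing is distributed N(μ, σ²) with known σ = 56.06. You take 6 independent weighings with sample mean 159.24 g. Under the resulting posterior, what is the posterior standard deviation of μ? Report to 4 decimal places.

22.3844

For Normal data with known variance σ², a Normal(μ₀, σ₀²) prior on μ is conjugate. Posterior precision = 1/σ₀² + n/σ²; posterior mean is the precision-weighted average of μ₀ and x̄.
σ₀² = 107.46² = 11547.6516, σ² = 56.06² = 3142.7236; σ² + n·σ₀² = 3142.7236 + 6·11547.6516 = 72428.6332.
Posterior precision = 1/σ₀² + n/σ² = 1/11547.6516 + 6/3142.7236 = (σ² + n·σ₀²)/(σ₀²σ²) = 72428.6332/(11547.6516·3142.7236); posterior variance σₙ² = σ₀²σ²/(σ² + n·σ₀²) = 11547.6516·3142.7236/72428.6332 = 501.059810.
Posterior SD = √σₙ² = √(11547.6516·3142.7236/72428.6332) = 22.3844.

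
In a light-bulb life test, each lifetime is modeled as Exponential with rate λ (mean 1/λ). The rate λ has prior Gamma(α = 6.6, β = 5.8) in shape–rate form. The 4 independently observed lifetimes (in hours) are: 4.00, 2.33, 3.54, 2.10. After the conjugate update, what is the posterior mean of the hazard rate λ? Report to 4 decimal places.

With a Gamma(shape α, rate β) prior on the exponential rate λ, the posterior after n observations with total T = Σxᵢ is Gamma(α+n, β+T).
Sum of observations T = 11.97 hours; n = 4.
Posterior: Gamma(6.6+4, 5.8+11.97) = Gamma(10.6, 17.77).
Posterior mean of λ = α/β = 10.6/17.77 = 0.5965.

0.5965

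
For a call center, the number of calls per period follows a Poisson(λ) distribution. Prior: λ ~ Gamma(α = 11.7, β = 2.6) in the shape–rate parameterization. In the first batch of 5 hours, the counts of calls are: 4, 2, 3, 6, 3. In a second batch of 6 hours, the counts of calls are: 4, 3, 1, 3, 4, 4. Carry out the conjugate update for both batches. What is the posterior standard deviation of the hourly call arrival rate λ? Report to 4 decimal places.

0.5131

With a Gamma(shape α, rate β) prior, the Poisson likelihood is conjugate: the posterior is Gamma(α + ΣXᵢ, β + n).
Batch 1: sum of counts S = 18 over n = 5 hours.
After batch 1: Gamma(α+S, β+n) = Gamma(11.7+18, 2.6+5) = Gamma(29.7, 7.6).
Batch 2: sum of counts S = 19 over n = 6 hours.
After batch 2: Gamma(α+S, β+n) = Gamma(29.7+19, 7.6+6) = Gamma(48.7, 13.6).
SD = √α/β = √48.7/13.6 = 0.5131.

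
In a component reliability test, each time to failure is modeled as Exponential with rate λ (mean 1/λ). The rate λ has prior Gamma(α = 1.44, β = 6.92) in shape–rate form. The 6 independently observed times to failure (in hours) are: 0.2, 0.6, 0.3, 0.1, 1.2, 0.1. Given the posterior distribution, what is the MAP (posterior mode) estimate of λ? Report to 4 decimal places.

0.6837

With a Gamma(shape α, rate β) prior on the exponential rate λ, the posterior after n observations with total T = Σxᵢ is Gamma(α+n, β+T).
Sum of observations T = 2.5 hours; n = 6.
Posterior: Gamma(1.44+6, 6.92+2.5) = Gamma(7.44, 9.42).
Mode = (α−1)/β = 0.6837.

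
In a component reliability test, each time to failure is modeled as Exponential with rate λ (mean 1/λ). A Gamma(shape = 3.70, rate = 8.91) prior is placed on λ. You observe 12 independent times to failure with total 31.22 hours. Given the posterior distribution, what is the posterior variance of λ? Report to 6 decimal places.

With a Gamma(shape α, rate β) prior on the exponential rate λ, the posterior after n observations with total T = Σxᵢ is Gamma(α+n, β+T).
Posterior: Gamma(3.70+12, 8.91+31.22) = Gamma(15.70, 40.13).
Var = α/β² = 0.009749.

0.009749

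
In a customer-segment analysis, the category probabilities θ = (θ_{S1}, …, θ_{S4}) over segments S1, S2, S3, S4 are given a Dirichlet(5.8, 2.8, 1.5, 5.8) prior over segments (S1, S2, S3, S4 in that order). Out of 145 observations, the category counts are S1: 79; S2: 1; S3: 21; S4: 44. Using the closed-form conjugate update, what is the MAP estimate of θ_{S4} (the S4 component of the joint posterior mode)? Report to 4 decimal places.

The Dirichlet prior is conjugate to the Multinomial likelihood: each posterior αⱼ = prior αⱼ + observed count nⱼ.
Posterior concentration: (84.8, 3.8, 22.5, 49.8), total = 160.9.
Joint mode component: (α_{S4}−1)/(Σα−K) = 48.8/156.9 = 0.3110.

0.3110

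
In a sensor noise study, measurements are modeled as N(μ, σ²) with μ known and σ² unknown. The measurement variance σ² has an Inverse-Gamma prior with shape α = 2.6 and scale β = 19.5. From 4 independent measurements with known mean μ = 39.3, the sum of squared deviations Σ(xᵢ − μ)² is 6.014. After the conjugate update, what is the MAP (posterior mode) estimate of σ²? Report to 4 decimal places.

With known mean μ and an Inverse-Gamma(α, β) prior on σ², the Normal likelihood is conjugate: posterior is Inv-Gamma(α + n/2, β + Σ(xᵢ−μ)²/2).
Posterior: Inv-Gamma(2.6 + 4/2, 19.5 + 6.014/2) = Inv-Gamma(4.60, 22.5070).
Mode = β/(α+1) = 22.5070/5.60 = 4.0191.

4.0191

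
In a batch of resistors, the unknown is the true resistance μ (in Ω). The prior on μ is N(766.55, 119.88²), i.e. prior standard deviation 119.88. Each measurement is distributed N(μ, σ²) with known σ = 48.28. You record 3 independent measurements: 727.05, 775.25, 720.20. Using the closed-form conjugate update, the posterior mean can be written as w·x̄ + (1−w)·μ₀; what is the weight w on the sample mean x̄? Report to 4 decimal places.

For Normal data with known variance σ², a Normal(μ₀, σ₀²) prior on μ is conjugate. Posterior precision = 1/σ₀² + n/σ²; posterior mean is the precision-weighted average of μ₀ and x̄.
σ₀² = 119.88² = 14371.2144, σ² = 48.28² = 2330.9584. Prior precision 1/σ₀² = 1/14371.2144; data precision n/σ² = 3/2330.9584.
w = (n/σ²)/(1/σ₀² + n/σ²) = n·σ₀²/(σ² + n·σ₀²) = 3·14371.2144/(2330.9584 + 3·14371.2144) = 43113.6432/45444.6016 = 0.9487.

0.9487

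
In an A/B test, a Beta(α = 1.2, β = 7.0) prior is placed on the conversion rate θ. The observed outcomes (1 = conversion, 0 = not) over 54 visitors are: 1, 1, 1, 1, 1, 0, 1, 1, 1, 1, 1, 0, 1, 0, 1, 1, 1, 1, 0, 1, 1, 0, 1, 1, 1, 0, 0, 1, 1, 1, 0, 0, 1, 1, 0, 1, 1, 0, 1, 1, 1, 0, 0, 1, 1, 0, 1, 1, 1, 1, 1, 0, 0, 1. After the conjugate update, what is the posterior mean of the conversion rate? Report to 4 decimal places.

0.6302

The Beta prior is conjugate to a Binomial/Bernoulli likelihood; the update adds successes to α and failures to β.
Posterior: Beta(α+k, β+n−k) = Beta(1.2+38, 7.0+16) = Beta(39.2, 23.0).
Posterior mean = α/(α+β) = 39.2/62.2 = 0.6302.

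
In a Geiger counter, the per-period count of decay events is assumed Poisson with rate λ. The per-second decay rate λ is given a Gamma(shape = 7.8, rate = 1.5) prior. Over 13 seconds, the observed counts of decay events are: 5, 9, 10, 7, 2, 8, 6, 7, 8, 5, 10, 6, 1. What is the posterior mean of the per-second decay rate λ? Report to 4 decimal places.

6.3310

With a Gamma(shape α, rate β) prior, the Poisson likelihood is conjugate: the posterior is Gamma(α + ΣXᵢ, β + n).
Sum of counts S = 84 over n = 13 seconds.
Posterior: Gamma(α+S, β+n) = Gamma(7.8+84, 1.5+13) = Gamma(91.8, 14.5).
Posterior mean = α/β = 91.8/14.5 = 6.3310.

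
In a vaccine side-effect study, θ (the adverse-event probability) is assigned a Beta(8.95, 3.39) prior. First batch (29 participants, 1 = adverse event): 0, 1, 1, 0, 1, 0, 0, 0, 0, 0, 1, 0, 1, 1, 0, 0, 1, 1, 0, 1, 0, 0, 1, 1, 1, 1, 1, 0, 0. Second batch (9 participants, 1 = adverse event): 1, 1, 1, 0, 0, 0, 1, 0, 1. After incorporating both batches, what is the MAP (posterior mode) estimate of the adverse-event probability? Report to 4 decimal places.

The Beta prior is conjugate to a Binomial/Bernoulli likelihood; the update adds successes to α and failures to β.
After batch 1: Beta(8.95+14, 3.39+15) = Beta(22.95, 18.39).
After batch 2: Beta(22.95+5, 18.39+4) = Beta(27.95, 22.39).
Mode of Beta(a,b) for a,b>1 is (a−1)/(a+b−2) = 26.95/48.34 = 0.5575.

0.5575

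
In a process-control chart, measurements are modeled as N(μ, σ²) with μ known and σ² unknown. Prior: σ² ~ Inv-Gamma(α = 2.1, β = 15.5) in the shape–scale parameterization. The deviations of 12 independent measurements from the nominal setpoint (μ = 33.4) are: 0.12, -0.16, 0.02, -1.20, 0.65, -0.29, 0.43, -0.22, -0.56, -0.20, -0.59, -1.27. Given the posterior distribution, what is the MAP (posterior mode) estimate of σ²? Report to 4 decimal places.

1.9525

With known mean μ and an Inverse-Gamma(α, β) prior on σ², the Normal likelihood is conjugate: posterior is Inv-Gamma(α + n/2, β + Σ(xᵢ−μ)²/2).
Σ(xᵢ−μ)² = (0.12)² + (-0.16)² + (0.02)² + (-1.20)² + (0.65)² + (-0.29)² + (0.43)² + (-0.22)² + (-0.56)² + (-0.20)² + (-0.59)² + (-1.27)² = 4.5349.
Posterior: Inv-Gamma(2.1 + 12/2, 15.5 + 4.5349/2) = Inv-Gamma(8.10, 17.76745).
Mode = β/(α+1) = 17.76745/9.10 = 1.9525.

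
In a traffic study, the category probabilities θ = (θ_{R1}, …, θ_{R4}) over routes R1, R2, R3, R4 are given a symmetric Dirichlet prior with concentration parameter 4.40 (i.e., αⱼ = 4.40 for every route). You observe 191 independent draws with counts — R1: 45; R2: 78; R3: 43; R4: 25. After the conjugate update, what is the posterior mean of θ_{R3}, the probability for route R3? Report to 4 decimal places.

0.2272

The Dirichlet prior is conjugate to the Multinomial likelihood: each posterior αⱼ = prior αⱼ + observed count nⱼ.
Posterior concentration: (49.40, 82.40, 47.40, 29.40), total = 208.60.
E[θ_{R3}|data] = α_{R3}/Σα = 47.40/208.60 = 0.2272.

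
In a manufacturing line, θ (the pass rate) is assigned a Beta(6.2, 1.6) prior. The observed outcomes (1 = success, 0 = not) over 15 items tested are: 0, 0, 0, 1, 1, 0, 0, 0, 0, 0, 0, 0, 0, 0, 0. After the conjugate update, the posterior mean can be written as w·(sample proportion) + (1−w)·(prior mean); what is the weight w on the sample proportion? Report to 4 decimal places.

0.6579

The Beta prior is conjugate to a Binomial/Bernoulli likelihood; the update adds successes to α and failures to β.
Posterior mean = (α₀+k)/(α₀+β₀+n) = [n/(α₀+β₀+n)]·(k/n) + [(α₀+β₀)/(α₀+β₀+n)]·α₀/(α₀+β₀), so only n and the prior enter the weight.
The weight on the data is w = n/(α₀+β₀+n) = 15/(6.2+1.6+15) = 15/22.8 = 0.6579.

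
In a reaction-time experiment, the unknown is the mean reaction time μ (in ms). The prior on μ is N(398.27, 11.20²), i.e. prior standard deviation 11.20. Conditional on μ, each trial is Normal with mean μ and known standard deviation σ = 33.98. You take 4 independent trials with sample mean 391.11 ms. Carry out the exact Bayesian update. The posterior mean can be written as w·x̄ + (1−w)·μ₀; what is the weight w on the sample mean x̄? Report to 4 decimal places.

For Normal data with known variance σ², a Normal(μ₀, σ₀²) prior on μ is conjugate. Posterior precision = 1/σ₀² + n/σ²; posterior mean is the precision-weighted average of μ₀ and x̄.
σ₀² = 11.20² = 125.44, σ² = 33.98² = 1154.6404. Prior precision 1/σ₀² = 1/125.44; data precision n/σ² = 4/1154.6404.
w = (n/σ²)/(1/σ₀² + n/σ²) = n·σ₀²/(σ² + n·σ₀²) = 4·125.44/(1154.6404 + 4·125.44) = 501.76/1656.4004 = 0.3029.

0.3029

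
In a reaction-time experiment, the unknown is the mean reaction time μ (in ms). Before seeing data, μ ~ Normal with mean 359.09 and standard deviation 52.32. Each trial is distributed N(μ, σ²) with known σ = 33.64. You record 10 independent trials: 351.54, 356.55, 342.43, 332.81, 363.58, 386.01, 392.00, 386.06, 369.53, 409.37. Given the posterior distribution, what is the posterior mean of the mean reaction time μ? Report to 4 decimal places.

For Normal data with known variance σ², a Normal(μ₀, σ₀²) prior on μ is conjugate. Posterior precision = 1/σ₀² + n/σ²; posterior mean is the precision-weighted average of μ₀ and x̄.
Σxᵢ = 351.54 + 356.55 + 342.43 + 332.81 + 363.58 + 386.01 + 392.00 + 386.06 + 369.53 + 409.37 = 3689.88, so n·x̄ = 3689.88.
σ₀² = 52.32² = 2737.3824, σ² = 33.64² = 1131.6496; σ² + n·σ₀² = 1131.6496 + 10·2737.3824 = 28505.4736.
Posterior mean = (μ₀/σ₀² + n·x̄/σ²)/(1/σ₀² + n/σ²) = (σ²·μ₀ + σ₀²·n·x̄)/(σ² + n·σ₀²) = (1131.6496·359.09 + 2737.3824·3689.88)/28505.4736 = 10506976.624976/28505.4736 = 368.5951.

368.5951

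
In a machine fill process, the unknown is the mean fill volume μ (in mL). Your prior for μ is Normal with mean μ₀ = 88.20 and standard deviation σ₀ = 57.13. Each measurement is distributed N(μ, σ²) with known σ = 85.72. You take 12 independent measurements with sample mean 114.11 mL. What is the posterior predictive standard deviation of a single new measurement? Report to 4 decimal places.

88.6765

For Normal data with known variance σ², a Normal(μ₀, σ₀²) prior on μ is conjugate. Posterior precision = 1/σ₀² + n/σ²; posterior mean is the precision-weighted average of μ₀ and x̄.
σ₀² = 57.13² = 3263.8369, σ² = 85.72² = 7347.9184; σ² + n·σ₀² = 7347.9184 + 12·3263.8369 = 46513.9612.
Posterior precision = 1/σ₀² + n/σ² = 1/3263.8369 + 12/7347.9184 = (σ² + n·σ₀²)/(σ₀²σ²) = 46513.9612/(3263.8369·7347.9184); posterior variance σₙ² = σ₀²σ²/(σ² + n·σ₀²) = 3263.8369·7347.9184/46513.9612 = 515.595890.
Predictive variance for one new observation = σₙ² + σ² = 3263.8369·7347.9184/46513.9612 + 7347.9184 = σ²·(σ₀² + 46513.9612)/46513.9612 = 7347.9184·49777.7981/46513.9612 = 7863.514290; SD = √(7347.9184·49777.7981/46513.9612) = 88.6765.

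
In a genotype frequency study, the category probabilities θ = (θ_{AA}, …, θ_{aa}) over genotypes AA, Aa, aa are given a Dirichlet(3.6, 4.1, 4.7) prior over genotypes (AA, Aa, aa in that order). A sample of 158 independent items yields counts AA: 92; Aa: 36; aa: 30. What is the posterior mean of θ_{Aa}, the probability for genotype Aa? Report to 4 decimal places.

The Dirichlet prior is conjugate to the Multinomial likelihood: each posterior αⱼ = prior αⱼ + observed count nⱼ.
Posterior concentration: (95.6, 40.1, 34.7), total = 170.4.
E[θ_{Aa}|data] = α_{Aa}/Σα = 40.1/170.4 = 0.2353.

0.2353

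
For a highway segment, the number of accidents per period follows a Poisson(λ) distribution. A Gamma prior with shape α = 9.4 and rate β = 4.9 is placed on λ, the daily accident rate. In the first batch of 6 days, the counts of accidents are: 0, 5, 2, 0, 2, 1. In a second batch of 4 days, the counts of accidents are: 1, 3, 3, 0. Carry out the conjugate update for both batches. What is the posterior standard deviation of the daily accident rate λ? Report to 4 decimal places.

0.3448

With a Gamma(shape α, rate β) prior, the Poisson likelihood is conjugate: the posterior is Gamma(α + ΣXᵢ, β + n).
Batch 1: sum of counts S = 10 over n = 6 days.
After batch 1: Gamma(α+S, β+n) = Gamma(9.4+10, 4.9+6) = Gamma(19.4, 10.9).
Batch 2: sum of counts S = 7 over n = 4 days.
After batch 2: Gamma(α+S, β+n) = Gamma(19.4+7, 10.9+4) = Gamma(26.4, 14.9).
SD = √α/β = √26.4/14.9 = 0.3448.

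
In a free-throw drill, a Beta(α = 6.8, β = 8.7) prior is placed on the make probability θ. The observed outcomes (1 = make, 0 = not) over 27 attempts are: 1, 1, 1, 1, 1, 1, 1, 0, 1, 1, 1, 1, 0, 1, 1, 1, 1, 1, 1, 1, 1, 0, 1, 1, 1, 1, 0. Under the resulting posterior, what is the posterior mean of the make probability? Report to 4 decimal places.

0.7012

The Beta prior is conjugate to a Binomial/Bernoulli likelihood; the update adds successes to α and failures to β.
Posterior: Beta(α+k, β+n−k) = Beta(6.8+23, 8.7+4) = Beta(29.8, 12.7).
Posterior mean = α/(α+β) = 29.8/42.5 = 0.7012.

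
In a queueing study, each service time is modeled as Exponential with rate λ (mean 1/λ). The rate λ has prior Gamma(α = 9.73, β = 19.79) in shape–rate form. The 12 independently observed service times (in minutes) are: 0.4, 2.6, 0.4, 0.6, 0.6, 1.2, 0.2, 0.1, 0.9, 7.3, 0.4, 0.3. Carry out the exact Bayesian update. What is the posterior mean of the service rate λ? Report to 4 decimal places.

0.6246

With a Gamma(shape α, rate β) prior on the exponential rate λ, the posterior after n observations with total T = Σxᵢ is Gamma(α+n, β+T).
Sum of observations T = 15.0 minutes; n = 12.
Posterior: Gamma(9.73+12, 19.79+15.0) = Gamma(21.73, 34.79).
Posterior mean of λ = α/β = 21.73/34.79 = 0.6246.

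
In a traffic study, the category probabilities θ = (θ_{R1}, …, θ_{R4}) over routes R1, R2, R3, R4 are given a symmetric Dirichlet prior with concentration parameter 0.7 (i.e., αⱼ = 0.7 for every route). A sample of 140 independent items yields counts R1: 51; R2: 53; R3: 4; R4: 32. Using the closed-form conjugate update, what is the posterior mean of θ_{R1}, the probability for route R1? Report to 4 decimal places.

0.3620

The Dirichlet prior is conjugate to the Multinomial likelihood: each posterior αⱼ = prior αⱼ + observed count nⱼ.
Posterior concentration: (51.7, 53.7, 4.7, 32.7), total = 142.8.
E[θ_{R1}|data] = α_{R1}/Σα = 51.7/142.8 = 0.3620.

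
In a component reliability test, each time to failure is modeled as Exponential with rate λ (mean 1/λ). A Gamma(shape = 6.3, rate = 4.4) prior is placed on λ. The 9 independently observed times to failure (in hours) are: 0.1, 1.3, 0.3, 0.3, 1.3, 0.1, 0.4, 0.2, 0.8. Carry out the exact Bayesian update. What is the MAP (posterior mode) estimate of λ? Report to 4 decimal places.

With a Gamma(shape α, rate β) prior on the exponential rate λ, the posterior after n observations with total T = Σxᵢ is Gamma(α+n, β+T).
Sum of observations T = 4.8 hours; n = 9.
Posterior: Gamma(6.3+9, 4.4+4.8) = Gamma(15.3, 9.2).
Mode = (α−1)/β = 1.5543.

1.5543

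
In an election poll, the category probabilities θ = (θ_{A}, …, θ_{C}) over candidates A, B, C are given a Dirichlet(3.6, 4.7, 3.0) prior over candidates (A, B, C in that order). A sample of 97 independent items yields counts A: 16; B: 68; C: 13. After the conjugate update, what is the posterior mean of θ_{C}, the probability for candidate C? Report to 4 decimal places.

0.1477

The Dirichlet prior is conjugate to the Multinomial likelihood: each posterior αⱼ = prior αⱼ + observed count nⱼ.
Posterior concentration: (19.6, 72.7, 16.0), total = 108.3.
E[θ_{C}|data] = α_{C}/Σα = 16.0/108.3 = 0.1477.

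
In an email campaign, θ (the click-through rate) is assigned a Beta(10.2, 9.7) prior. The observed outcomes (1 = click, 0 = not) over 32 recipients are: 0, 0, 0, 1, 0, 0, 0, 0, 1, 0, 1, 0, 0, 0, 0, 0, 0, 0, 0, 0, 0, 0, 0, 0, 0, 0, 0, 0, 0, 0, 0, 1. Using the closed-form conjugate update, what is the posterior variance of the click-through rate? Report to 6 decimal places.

0.003757

The Beta prior is conjugate to a Binomial/Bernoulli likelihood; the update adds successes to α and failures to β.
Posterior: Beta(α+k, β+n−k) = Beta(10.2+4, 9.7+28) = Beta(14.2, 37.7).
Var = αβ/((α+β)²(α+β+1)) = 14.2·37.7/(51.9²·52.9) = 0.003757.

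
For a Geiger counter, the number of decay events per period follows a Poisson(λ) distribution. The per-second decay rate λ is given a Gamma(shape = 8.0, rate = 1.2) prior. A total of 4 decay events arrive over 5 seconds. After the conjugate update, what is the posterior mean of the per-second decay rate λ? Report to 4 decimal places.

With a Gamma(shape α, rate β) prior, the Poisson likelihood is conjugate: the posterior is Gamma(α + ΣXᵢ, β + n).
Posterior: Gamma(α+S, β+n) = Gamma(8.0+4, 1.2+5) = Gamma(12.0, 6.2).
Posterior mean = α/β = 12.0/6.2 = 1.9355.

1.9355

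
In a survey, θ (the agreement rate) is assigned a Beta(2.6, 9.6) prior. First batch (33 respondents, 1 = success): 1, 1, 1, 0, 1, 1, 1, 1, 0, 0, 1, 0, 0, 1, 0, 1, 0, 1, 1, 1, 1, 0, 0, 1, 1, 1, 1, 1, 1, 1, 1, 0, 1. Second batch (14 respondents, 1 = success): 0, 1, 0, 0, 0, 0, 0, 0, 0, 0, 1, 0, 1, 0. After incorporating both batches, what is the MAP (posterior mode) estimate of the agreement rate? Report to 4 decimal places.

0.4825

The Beta prior is conjugate to a Binomial/Bernoulli likelihood; the update adds successes to α and failures to β.
After batch 1: Beta(2.6+23, 9.6+10) = Beta(25.6, 19.6).
After batch 2: Beta(25.6+3, 19.6+11) = Beta(28.6, 30.6).
Mode of Beta(a,b) for a,b>1 is (a−1)/(a+b−2) = 27.6/57.2 = 0.4825.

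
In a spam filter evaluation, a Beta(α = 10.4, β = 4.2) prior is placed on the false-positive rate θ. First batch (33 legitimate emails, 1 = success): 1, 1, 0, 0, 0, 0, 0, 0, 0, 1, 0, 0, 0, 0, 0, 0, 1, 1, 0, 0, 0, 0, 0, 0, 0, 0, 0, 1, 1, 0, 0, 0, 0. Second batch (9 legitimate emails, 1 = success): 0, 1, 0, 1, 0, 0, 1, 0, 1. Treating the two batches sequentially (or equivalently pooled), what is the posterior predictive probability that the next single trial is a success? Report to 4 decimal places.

0.3781

The Beta prior is conjugate to a Binomial/Bernoulli likelihood; the update adds successes to α and failures to β.
After batch 1: Beta(10.4+7, 4.2+26) = Beta(17.4, 30.2).
After batch 2: Beta(17.4+4, 30.2+5) = Beta(21.4, 35.2).
For a single future Bernoulli trial, P(success | data) = α/(α+β) = 0.3781.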